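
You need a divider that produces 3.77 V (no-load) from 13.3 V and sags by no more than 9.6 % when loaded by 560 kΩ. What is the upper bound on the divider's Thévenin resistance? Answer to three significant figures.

R_th ≤ 59.5 kΩ

Loading drop = R_th/(R_th + R_L) ≤ 0.0960, so R_th ≤ R_L · ε/(1−ε) = 560 kΩ × 0.0960/0.9040 = 59.5 kΩ.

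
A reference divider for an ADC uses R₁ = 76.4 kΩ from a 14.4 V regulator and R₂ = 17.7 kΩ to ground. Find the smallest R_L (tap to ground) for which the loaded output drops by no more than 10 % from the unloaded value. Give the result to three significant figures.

R_L(min) ≈ 129 kΩ

Output resistance R_th = R₁‖R₂ = (76.4 × 17.7)/94.10 = 14.37 kΩ.
The fractional drop is R_th/(R_th + R_L); requiring this ≤ 0.100 gives R_L ≥ R_th(1/0.100 − 1) = 14.37 × 9.000 = 129 kΩ.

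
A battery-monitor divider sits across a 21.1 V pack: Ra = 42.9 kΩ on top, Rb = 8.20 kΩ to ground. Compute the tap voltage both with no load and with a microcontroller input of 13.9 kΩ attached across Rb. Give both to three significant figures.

Unloaded: 3.39 V; loaded: 2.26 V

Open-circuit: V = 21.1 × 8.20/(42.9 + 8.20) = 3.39 V.
With the load, Rb becomes Rb‖R_L = 5.157 kΩ, so V = 21.1 × 5.157/48.06 = 2.26 V.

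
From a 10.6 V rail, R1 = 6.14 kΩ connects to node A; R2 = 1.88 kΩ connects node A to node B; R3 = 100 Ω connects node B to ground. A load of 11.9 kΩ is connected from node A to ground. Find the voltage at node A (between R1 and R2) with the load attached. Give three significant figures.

Below node A the series string R2+R3 = 1980 Ω sits in parallel with the 11900 Ω load: 1698 Ω.
V_A = 10.6 × 1698/(6140 + 1698) = 2.30 V.

V ≈ 2.30 V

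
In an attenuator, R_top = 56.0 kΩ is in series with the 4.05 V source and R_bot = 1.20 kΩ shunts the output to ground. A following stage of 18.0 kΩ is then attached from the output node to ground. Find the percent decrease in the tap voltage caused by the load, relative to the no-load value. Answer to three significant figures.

6.13 %

The divider's output (Thévenin) resistance is R_top‖R_bot = 1.175 kΩ.
Fractional drop under load = R_th/(R_th + R_L) = 1.175 / (1.175 + 18.0) = 0.06127.
So the output falls by 6.13 %.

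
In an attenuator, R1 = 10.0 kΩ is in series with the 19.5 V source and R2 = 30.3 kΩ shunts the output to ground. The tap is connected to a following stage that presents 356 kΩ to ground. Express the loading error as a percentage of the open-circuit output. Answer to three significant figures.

2.07 %

The divider's output (Thévenin) resistance is R1‖R2 = 7.519 kΩ.
Fractional drop under load = R_th/(R_th + R_L) = 7.519 / (7.519 + 356) = 0.02068.
So the output falls by 2.07 %.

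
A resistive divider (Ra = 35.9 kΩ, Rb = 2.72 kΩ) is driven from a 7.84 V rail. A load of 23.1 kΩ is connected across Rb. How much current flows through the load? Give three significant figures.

I_L ≈ 0.0215 mA

Rb‖R_L = 2.433 kΩ; V_out = 7.84 × 2.433/38.33 = 0.4977 V.
I_L = V_out / R_L = 0.4977 / 23.1 kΩ = 0.0215 mA.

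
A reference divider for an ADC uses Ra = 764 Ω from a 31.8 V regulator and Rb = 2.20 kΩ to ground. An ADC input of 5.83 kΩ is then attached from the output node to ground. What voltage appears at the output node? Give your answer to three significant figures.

V_out ≈ 21.5 V

The load sits in parallel with Rb: Rb‖R_L = (2200 × 5830) / (2200 + 5830) = 1597 Ω.
V_out = 31.8 × 1597 / (764 + 1597) = 31.8 × 1597/2361 = 21.5 V.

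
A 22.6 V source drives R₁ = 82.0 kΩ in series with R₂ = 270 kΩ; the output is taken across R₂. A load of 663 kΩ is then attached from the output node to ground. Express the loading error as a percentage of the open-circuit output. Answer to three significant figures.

The divider's output (Thévenin) resistance is R₁‖R₂ = 62.90 kΩ.
Fractional drop under load = R_th/(R_th + R_L) = 62.90 / (62.90 + 663) = 0.08665.
So the output falls by 8.66 %.

8.66 %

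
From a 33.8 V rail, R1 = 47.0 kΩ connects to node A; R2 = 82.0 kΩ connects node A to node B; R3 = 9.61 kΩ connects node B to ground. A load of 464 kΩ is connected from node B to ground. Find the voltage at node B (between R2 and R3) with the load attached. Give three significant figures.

V ≈ 2.30 V

At node B, R3 is in parallel with the load: R3‖R_L = 9.415 kΩ.
Below node A the resistance is R2 + (R3‖R_L) = 91.42 kΩ, so V_A = 33.8 × 91.42/138.4 = 22.32 V.
Then V_B = V_A × (R3‖R_L)/(R2 + R3‖R_L) = 22.32 × 9.415/91.42 = 2.30 V.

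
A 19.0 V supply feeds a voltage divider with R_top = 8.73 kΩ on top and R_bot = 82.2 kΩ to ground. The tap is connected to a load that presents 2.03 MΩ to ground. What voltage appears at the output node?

The load sits in parallel with R_bot: R_bot‖R_L = (82.2 × 2030) / (82.2 + 2030) = 79.00 kΩ.
V_out = 19.0 × 79.00 / (8.73 + 79.00) = 19.0 × 79.00/87.73 = 17.1 V.
(Unloaded it would have been 17.2 V.)

V_out ≈ 17.1 V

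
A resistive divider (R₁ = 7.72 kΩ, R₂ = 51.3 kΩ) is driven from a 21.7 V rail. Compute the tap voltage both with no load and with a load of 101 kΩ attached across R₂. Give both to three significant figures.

Unloaded: 18.9 V; loaded: 17.7 V

Open-circuit: V = 21.7 × 51.3/(7.72 + 51.3) = 18.9 V.
With the load, R₂ becomes R₂‖R_L = 34.02 kΩ, so V = 21.7 × 34.02/41.74 = 17.7 V.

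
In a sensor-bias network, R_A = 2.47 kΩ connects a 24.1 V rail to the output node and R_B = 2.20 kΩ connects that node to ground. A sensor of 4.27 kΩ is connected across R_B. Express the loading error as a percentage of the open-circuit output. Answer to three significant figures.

21.4 %

The divider's output (Thévenin) resistance is R_A‖R_B = 1.164 kΩ.
Fractional drop under load = R_th/(R_th + R_L) = 1.164 / (1.164 + 4.27) = 0.2141.
So the output falls by 21.4 %.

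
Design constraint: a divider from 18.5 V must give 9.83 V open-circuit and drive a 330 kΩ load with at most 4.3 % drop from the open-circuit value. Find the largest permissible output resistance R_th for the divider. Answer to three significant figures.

Loading drop = R_th/(R_th + R_L) ≤ 0.0430, so R_th ≤ R_L · ε/(1−ε) = 330 kΩ × 0.0430/0.9570 = 14.8 kΩ.
(Any R1, R2 with R2/(R1+R2) = 0.531 and R1‖R2 ≤ 14.8 kΩ will meet the spec.)

R_th ≤ 14.8 kΩ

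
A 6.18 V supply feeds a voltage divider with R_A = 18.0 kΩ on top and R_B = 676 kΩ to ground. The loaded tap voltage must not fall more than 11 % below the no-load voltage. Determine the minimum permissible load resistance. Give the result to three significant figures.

R_L(min) ≈ 142 kΩ

Output resistance R_th = R_A‖R_B = (18.0 × 676)/694.0 = 17.53 kΩ.
The fractional drop is R_th/(R_th + R_L); requiring this ≤ 0.110 gives R_L ≥ R_th(1/0.110 − 1) = 17.53 × 8.091 = 142 kΩ.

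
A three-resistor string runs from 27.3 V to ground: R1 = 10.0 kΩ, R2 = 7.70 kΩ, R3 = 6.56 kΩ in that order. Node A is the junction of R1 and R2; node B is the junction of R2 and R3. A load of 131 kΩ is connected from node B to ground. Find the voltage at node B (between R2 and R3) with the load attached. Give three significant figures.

At node B, R3 is in parallel with the load: R3‖R_L = 6.247 kΩ.
Below node A the resistance is R2 + (R3‖R_L) = 13.95 kΩ, so V_A = 27.3 × 13.95/23.95 = 15.90 V.
Then V_B = V_A × (R3‖R_L)/(R2 + R3‖R_L) = 15.90 × 6.247/13.95 = 7.12 V.

V ≈ 7.12 V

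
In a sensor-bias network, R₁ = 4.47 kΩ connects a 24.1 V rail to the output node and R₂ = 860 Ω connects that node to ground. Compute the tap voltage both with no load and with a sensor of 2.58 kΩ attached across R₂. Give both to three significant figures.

Open-circuit: V = 24.1 × 860/(4470 + 860) = 3.89 V.
With the load, R₂ becomes R₂‖R_L = 645.0 Ω, so V = 24.1 × 645.0/5115 = 3.04 V.

Unloaded: 3.89 V; loaded: 3.04 V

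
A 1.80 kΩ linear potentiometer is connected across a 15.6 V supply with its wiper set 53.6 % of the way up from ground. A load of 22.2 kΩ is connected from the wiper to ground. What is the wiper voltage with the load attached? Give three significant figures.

V ≈ 8.20 V

The wiper splits the pot into (1−α)R = 835.2 Ω above and αR = 964.8 Ω below.
Lower section ‖ load = 924.6 Ω.
V_wiper = 15.6 × 924.6/(835.2 + 924.6) = 8.20 V.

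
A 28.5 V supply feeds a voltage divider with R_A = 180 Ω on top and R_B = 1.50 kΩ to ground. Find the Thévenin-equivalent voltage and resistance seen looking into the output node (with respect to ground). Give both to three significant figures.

V_th is the open-circuit tap voltage: 28.5 × 1500/(180 + 1500) = 25.4 V.
With the supply zeroed, R_A and R_B appear in parallel from the tap: R_th = R_A‖R_B = (180 × 1500)/1680 = 161 Ω.

V_th = 25.4 V, R_th = 161 Ω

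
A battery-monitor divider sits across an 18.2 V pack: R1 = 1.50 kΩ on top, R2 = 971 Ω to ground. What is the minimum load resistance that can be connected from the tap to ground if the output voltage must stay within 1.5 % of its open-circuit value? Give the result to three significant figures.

Output resistance R_th = R1‖R2 = (1500 × 971)/2471 = 589.4 Ω.
The fractional drop is R_th/(R_th + R_L); requiring this ≤ 0.0150 gives R_L ≥ R_th(1/0.0150 − 1) = 589.4 × 65.67 = 38.7 kΩ.

R_L(min) ≈ 38.7 kΩ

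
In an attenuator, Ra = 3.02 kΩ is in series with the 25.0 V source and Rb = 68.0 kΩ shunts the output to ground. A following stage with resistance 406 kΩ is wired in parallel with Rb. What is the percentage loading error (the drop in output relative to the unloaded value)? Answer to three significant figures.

0.707 %

The divider's output (Thévenin) resistance is Ra‖Rb = 2.892 kΩ.
Fractional drop under load = R_th/(R_th + R_L) = 2.892 / (2.892 + 406) = 0.007072.
So the output falls by 0.707 %.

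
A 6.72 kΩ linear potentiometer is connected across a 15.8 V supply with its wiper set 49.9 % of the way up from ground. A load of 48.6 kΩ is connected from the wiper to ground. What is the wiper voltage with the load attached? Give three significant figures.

The wiper splits the pot into (1−α)R = 3.367 kΩ above and αR = 3.353 kΩ below.
Lower section ‖ load = 3.137 kΩ.
V_wiper = 15.8 × 3.137/(3.367 + 3.137) = 7.62 V.

V ≈ 7.62 V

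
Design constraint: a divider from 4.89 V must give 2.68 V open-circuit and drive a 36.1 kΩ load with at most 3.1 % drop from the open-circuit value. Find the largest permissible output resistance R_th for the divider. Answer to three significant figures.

R_th ≤ 1.15 kΩ

Loading drop = R_th/(R_th + R_L) ≤ 0.0310, so R_th ≤ R_L · ε/(1−ε) = 36.1 kΩ × 0.0310/0.9690 = 1.15 kΩ.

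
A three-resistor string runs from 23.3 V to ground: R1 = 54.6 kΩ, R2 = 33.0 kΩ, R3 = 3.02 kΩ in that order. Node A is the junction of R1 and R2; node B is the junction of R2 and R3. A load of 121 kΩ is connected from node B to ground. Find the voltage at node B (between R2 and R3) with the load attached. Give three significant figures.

At node B, R3 is in parallel with the load: R3‖R_L = 2.946 kΩ.
Below node A the resistance is R2 + (R3‖R_L) = 35.95 kΩ, so V_A = 23.3 × 35.95/90.55 = 9.250 V.
Then V_B = V_A × (R3‖R_L)/(R2 + R3‖R_L) = 9.250 × 2.946/35.95 = 0.758 V.

V ≈ 0.758 V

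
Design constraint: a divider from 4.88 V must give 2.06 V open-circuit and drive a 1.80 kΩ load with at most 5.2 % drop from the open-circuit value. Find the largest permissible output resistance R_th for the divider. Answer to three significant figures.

R_th ≤ 98.7 Ω

Loading drop = R_th/(R_th + R_L) ≤ 0.0520, so R_th ≤ R_L · ε/(1−ε) = 1.80 kΩ × 0.0520/0.9480 = 98.7 Ω.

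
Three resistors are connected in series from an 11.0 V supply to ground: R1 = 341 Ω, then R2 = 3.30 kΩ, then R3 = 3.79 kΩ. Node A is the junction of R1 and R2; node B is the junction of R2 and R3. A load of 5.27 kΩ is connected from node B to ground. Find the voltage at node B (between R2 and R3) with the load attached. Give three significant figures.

V ≈ 4.15 V

At node B, R3 is in parallel with the load: R3‖R_L = 2205 Ω.
Below node A the resistance is R2 + (R3‖R_L) = 5505 Ω, so V_A = 11.0 × 5505/5846 = 10.36 V.
Then V_B = V_A × (R3‖R_L)/(R2 + R3‖R_L) = 10.36 × 2205/5505 = 4.15 V.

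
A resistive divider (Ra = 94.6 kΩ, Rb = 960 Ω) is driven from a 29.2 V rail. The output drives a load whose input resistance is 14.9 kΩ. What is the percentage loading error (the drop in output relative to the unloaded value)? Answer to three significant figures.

The divider's output (Thévenin) resistance is Ra‖Rb = 950.4 Ω.
Fractional drop under load = R_th/(R_th + R_L) = 950.4 / (950.4 + 14900) = 0.05996.
So the output falls by 6.00 %.

6.00 %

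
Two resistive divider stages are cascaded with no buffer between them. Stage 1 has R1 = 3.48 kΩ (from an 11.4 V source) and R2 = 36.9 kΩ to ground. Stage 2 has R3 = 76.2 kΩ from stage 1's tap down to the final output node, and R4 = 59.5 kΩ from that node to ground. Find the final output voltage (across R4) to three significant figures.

Stage 2 presents R3+R4 = 135.7 kΩ as a load on stage 1's tap.
Stage 1's lower leg becomes R2‖(R3+R4) = 29.01 kΩ, so V_mid = 11.4 × 29.01/32.49 = 10.18 V.
Stage 2 is itself unloaded: V_out = V_mid × R4/(R3+R4) = 10.18 × 59.5/135.7 = 4.46 V.

V_out ≈ 4.46 V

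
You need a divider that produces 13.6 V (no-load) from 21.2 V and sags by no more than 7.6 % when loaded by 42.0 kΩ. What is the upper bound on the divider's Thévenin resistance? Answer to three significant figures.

Loading drop = R_th/(R_th + R_L) ≤ 0.0760, so R_th ≤ R_L · ε/(1−ε) = 42.0 kΩ × 0.0760/0.9240 = 3.45 kΩ.

R_th ≤ 3.45 kΩ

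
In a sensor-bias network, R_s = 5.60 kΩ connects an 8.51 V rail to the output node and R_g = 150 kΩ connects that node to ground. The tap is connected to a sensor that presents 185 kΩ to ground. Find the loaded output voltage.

V_out ≈ 7.97 V

The load sits in parallel with R_g: R_g‖R_L = (150 × 185) / (150 + 185) = 82.84 kΩ.
V_out = 8.51 × 82.84 / (5.60 + 82.84) = 8.51 × 82.84/88.44 = 7.97 V.
(Unloaded it would have been 8.20 V.)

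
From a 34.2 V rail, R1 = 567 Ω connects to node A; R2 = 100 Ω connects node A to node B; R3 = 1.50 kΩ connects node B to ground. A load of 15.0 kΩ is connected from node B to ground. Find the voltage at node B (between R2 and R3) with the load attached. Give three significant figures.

At node B, R3 is in parallel with the load: R3‖R_L = 1364 Ω.
Below node A the resistance is R2 + (R3‖R_L) = 1464 Ω, so V_A = 34.2 × 1464/2031 = 24.65 V.
Then V_B = V_A × (R3‖R_L)/(R2 + R3‖R_L) = 24.65 × 1364/1464 = 23.0 V.

V ≈ 23.0 V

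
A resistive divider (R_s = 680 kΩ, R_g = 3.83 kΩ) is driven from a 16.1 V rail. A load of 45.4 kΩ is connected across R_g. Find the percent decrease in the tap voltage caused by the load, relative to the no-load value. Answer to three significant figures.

7.74 %

The divider's output (Thévenin) resistance is R_s‖R_g = 3.809 kΩ.
Fractional drop under load = R_th/(R_th + R_L) = 3.809 / (3.809 + 45.4) = 0.07740.
So the output falls by 7.74 %.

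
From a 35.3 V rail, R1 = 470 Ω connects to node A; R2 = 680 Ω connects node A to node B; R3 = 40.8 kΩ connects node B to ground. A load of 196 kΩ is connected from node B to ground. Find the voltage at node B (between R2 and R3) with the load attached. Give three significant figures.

V ≈ 34.1 V

At node B, R3 is in parallel with the load: R3‖R_L = 33770 Ω.
Below node A the resistance is R2 + (R3‖R_L) = 34450 Ω, so V_A = 35.3 × 34450/34920 = 34.82 V.
Then V_B = V_A × (R3‖R_L)/(R2 + R3‖R_L) = 34.82 × 33770/34450 = 34.1 V.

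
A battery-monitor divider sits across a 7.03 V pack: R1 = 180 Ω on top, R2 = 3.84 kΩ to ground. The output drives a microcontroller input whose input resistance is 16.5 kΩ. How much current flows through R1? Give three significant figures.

R2‖R_L = 3115 Ω, so the source sees R1 + R2‖R_L = 3295 Ω.
I = 7.03 V / 3295 Ω = 2.13 mA.

I ≈ 2.13 mA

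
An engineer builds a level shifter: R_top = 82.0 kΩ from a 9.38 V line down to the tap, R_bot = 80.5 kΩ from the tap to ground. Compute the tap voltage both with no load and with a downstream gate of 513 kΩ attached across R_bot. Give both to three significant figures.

Unloaded: 4.65 V; loaded: 4.31 V

Open-circuit: V = 9.38 × 80.5/(82.0 + 80.5) = 4.65 V.
With the load, R_bot becomes R_bot‖R_L = 69.58 kΩ, so V = 9.38 × 69.58/151.6 = 4.31 V.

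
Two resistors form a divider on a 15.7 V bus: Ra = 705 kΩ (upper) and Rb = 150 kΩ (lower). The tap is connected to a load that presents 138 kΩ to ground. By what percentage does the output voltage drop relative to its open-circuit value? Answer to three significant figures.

Unloaded V = 15.7 × 150/855.0 = 2.754 V.
Loaded: Rb‖R_L = 71.88 kΩ, giving V = 15.7 × 71.88/776.9 = 1.453 V.
Drop = (2.754 − 1.453) / 2.754 = 47.3 %.

47.3 %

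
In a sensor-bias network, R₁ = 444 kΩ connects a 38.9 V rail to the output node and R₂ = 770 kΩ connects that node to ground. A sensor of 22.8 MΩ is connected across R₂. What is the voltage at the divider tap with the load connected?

The load sits in parallel with R₂: R₂‖R_L = (770 × 22800) / (770 + 22800) = 744.8 kΩ.
V_out = 38.9 × 744.8 / (444 + 744.8) = 38.9 × 744.8/1189 = 24.4 V.

V_out ≈ 24.4 V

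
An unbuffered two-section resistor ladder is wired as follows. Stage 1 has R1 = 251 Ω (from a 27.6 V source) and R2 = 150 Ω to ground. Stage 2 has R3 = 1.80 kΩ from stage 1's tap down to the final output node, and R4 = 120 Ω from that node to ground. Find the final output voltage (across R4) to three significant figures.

Stage 2 presents R3+R4 = 1920 Ω as a load on stage 1's tap.
Stage 1's lower leg becomes R2‖(R3+R4) = 139.1 Ω, so V_mid = 27.6 × 139.1/390.1 = 9.843 V.
Stage 2 is itself unloaded: V_out = V_mid × R4/(R3+R4) = 9.843 × 120/1920 = 0.615 V.

V_out ≈ 0.615 V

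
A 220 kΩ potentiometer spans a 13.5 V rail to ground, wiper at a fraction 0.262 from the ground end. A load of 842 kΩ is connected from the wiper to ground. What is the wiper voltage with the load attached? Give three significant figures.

V ≈ 3.37 V

The wiper splits the pot into (1−α)R = 162.4 kΩ above and αR = 57.64 kΩ below.
Lower section ‖ load = 53.95 kΩ.
V_wiper = 13.5 × 53.95/(162.4 + 53.95) = 3.37 V.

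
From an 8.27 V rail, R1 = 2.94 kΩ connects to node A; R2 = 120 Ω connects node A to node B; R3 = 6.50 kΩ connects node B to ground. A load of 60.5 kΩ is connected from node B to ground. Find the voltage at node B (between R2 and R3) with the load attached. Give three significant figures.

V ≈ 5.44 V

At node B, R3 is in parallel with the load: R3‖R_L = 5869 Ω.
Below node A the resistance is R2 + (R3‖R_L) = 5989 Ω, so V_A = 8.27 × 5989/8929 = 5.547 V.
Then V_B = V_A × (R3‖R_L)/(R2 + R3‖R_L) = 5.547 × 5869/5989 = 5.44 V.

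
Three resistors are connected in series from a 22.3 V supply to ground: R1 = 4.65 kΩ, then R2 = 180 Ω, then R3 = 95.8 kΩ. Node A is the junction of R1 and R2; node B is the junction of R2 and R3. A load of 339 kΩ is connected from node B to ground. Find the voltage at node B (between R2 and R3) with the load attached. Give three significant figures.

V ≈ 20.9 V

At node B, R3 is in parallel with the load: R3‖R_L = 74690 Ω.
Below node A the resistance is R2 + (R3‖R_L) = 74870 Ω, so V_A = 22.3 × 74870/79520 = 21.00 V.
Then V_B = V_A × (R3‖R_L)/(R2 + R3‖R_L) = 21.00 × 74690/74870 = 20.9 V.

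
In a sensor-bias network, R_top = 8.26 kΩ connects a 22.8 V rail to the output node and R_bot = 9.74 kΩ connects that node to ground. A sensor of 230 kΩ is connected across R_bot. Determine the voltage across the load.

The load sits in parallel with R_bot: R_bot‖R_L = (9.74 × 230) / (9.74 + 230) = 9.344 kΩ.
V_out = 22.8 × 9.344 / (8.26 + 9.344) = 22.8 × 9.344/17.60 = 12.1 V.
(Unloaded it would have been 12.3 V.)

V_out ≈ 12.1 V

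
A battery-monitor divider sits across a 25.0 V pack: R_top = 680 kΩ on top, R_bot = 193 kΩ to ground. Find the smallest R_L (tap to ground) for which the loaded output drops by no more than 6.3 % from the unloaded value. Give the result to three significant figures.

Output resistance R_th = R_top‖R_bot = (680 × 193)/873.0 = 150.3 kΩ.
The fractional drop is R_th/(R_th + R_L); requiring this ≤ 0.0630 gives R_L ≥ R_th(1/0.0630 − 1) = 150.3 × 14.87 = 2.24 MΩ.

R_L(min) ≈ 2.24 MΩ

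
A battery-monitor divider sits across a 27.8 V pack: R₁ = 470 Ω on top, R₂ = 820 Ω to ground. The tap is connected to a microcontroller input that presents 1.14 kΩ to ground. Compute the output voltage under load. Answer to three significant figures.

The load sits in parallel with R₂: R₂‖R_L = (820 × 1140) / (820 + 1140) = 476.9 Ω.
V_out = 27.8 × 476.9 / (470 + 476.9) = 27.8 × 476.9/946.9 = 14.0 V.
(Unloaded it would have been 17.7 V.)

V_out ≈ 14.0 V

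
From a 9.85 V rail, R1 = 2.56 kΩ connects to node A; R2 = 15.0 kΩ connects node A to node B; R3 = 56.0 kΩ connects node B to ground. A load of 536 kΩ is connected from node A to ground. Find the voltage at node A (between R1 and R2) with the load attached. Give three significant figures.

V ≈ 9.46 V

Below node A the series string R2+R3 = 71.00 kΩ sits in parallel with the 536 kΩ load: 62.70 kΩ.
V_A = 9.85 × 62.70/(2.56 + 62.70) = 9.46 V.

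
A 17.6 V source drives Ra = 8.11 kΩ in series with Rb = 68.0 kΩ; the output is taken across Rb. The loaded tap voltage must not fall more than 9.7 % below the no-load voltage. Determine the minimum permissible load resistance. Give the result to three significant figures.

R_L(min) ≈ 67.5 kΩ

Output resistance R_th = Ra‖Rb = (8.11 × 68.0)/76.11 = 7.246 kΩ.
The fractional drop is R_th/(R_th + R_L); requiring this ≤ 0.0970 gives R_L ≥ R_th(1/0.0970 − 1) = 7.246 × 9.309 = 67.5 kΩ.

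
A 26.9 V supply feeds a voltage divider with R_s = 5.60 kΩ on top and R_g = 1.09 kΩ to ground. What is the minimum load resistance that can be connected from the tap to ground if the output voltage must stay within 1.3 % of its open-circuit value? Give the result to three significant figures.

Output resistance R_th = R_s‖R_g = (5600 × 1090)/6690 = 912.4 Ω.
The fractional drop is R_th/(R_th + R_L); requiring this ≤ 0.0130 gives R_L ≥ R_th(1/0.0130 − 1) = 912.4 × 75.92 = 69.3 kΩ.

R_L(min) ≈ 69.3 kΩ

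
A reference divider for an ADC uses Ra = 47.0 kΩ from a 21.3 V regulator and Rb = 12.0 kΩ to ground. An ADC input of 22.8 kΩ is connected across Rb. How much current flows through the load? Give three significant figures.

I_L ≈ 0.134 mA

Rb‖R_L = 7.862 kΩ; V_out = 21.3 × 7.862/54.86 = 3.052 V.
I_L = V_out / R_L = 3.052 / 22.8 kΩ = 0.134 mA.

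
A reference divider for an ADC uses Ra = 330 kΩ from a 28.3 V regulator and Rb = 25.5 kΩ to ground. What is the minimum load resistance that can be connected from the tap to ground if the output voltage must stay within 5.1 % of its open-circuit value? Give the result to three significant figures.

R_L(min) ≈ 440 kΩ

Output resistance R_th = Ra‖Rb = (330 × 25.5)/355.5 = 23.67 kΩ.
The fractional drop is R_th/(R_th + R_L); requiring this ≤ 0.0510 gives R_L ≥ R_th(1/0.0510 − 1) = 23.67 × 18.61 = 440 kΩ.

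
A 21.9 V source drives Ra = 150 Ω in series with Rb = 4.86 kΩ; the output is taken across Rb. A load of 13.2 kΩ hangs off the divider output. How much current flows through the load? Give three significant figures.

I_L ≈ 1.59 mA

Rb‖R_L = 3552 Ω; V_out = 21.9 × 3552/3702 = 21.01 V.
I_L = V_out / R_L = 21.01 / 13.2 kΩ = 1.59 mA.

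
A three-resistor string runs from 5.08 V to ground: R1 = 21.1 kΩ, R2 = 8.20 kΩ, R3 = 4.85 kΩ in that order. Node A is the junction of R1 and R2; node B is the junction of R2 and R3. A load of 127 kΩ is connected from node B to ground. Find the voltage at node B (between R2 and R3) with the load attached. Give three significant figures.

V ≈ 0.699 V

At node B, R3 is in parallel with the load: R3‖R_L = 4.672 kΩ.
Below node A the resistance is R2 + (R3‖R_L) = 12.87 kΩ, so V_A = 5.08 × 12.87/33.97 = 1.925 V.
Then V_B = V_A × (R3‖R_L)/(R2 + R3‖R_L) = 1.925 × 4.672/12.87 = 0.699 V.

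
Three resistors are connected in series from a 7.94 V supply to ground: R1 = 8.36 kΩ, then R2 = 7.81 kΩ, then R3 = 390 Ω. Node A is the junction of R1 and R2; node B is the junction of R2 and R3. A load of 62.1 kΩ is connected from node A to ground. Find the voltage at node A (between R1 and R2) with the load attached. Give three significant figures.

Below node A the series string R2+R3 = 8200 Ω sits in parallel with the 62100 Ω load: 7244 Ω.
V_A = 7.94 × 7244/(8360 + 7244) = 3.69 V.

V ≈ 3.69 V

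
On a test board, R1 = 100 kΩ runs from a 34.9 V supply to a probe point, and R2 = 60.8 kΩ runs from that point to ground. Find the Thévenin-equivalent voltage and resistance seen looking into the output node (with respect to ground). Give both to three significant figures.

V_th is the open-circuit tap voltage: 34.9 × 60.8/(100 + 60.8) = 13.2 V.
With the supply zeroed, R1 and R2 appear in parallel from the tap: R_th = R1‖R2 = (100 × 60.8)/160.8 = 37.8 kΩ.

V_th = 13.2 V, R_th = 37.8 kΩ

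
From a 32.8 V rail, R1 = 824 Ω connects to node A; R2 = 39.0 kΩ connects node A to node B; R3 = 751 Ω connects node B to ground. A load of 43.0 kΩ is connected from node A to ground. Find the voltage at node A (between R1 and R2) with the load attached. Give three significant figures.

Below node A the series string R2+R3 = 39750 Ω sits in parallel with the 43000 Ω load: 20660 Ω.
V_A = 32.8 × 20660/(824 + 20660) = 31.5 V.

V ≈ 31.5 V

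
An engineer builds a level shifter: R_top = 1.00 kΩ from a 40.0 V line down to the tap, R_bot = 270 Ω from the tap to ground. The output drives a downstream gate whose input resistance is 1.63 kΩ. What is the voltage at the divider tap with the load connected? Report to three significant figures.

The load sits in parallel with R_bot: R_bot‖R_L = (270 × 1630) / (270 + 1630) = 231.6 Ω.
V_out = 40.0 × 231.6 / (1000 + 231.6) = 40.0 × 231.6/1232 = 7.52 V.

V_out ≈ 7.52 V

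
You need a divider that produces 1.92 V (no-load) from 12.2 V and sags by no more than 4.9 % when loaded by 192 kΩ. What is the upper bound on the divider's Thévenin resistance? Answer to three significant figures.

Loading drop = R_th/(R_th + R_L) ≤ 0.0490, so R_th ≤ R_L · ε/(1−ε) = 192 kΩ × 0.0490/0.9510 = 9.89 kΩ.
(Any R1, R2 with R2/(R1+R2) = 0.157 and R1‖R2 ≤ 9.89 kΩ will meet the spec.)

R_th ≤ 9.89 kΩ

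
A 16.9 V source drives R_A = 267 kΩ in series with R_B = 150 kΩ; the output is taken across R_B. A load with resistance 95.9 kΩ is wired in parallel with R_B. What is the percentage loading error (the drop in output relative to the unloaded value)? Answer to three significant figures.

Unloaded V = 16.9 × 150/417.0 = 6.079 V.
Loaded: R_B‖R_L = 58.50 kΩ, giving V = 16.9 × 58.50/325.5 = 3.037 V.
Drop = (6.079 − 3.037) / 6.079 = 50.0 %.

50.0 %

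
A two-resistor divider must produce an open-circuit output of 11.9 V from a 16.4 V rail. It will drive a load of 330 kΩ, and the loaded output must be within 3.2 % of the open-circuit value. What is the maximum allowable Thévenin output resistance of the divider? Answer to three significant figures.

R_th ≤ 10.9 kΩ

Loading drop = R_th/(R_th + R_L) ≤ 0.0320, so R_th ≤ R_L · ε/(1−ε) = 330 kΩ × 0.0320/0.9680 = 10.9 kΩ.
(Any R1, R2 with R2/(R1+R2) = 0.726 and R1‖R2 ≤ 10.9 kΩ will meet the spec.)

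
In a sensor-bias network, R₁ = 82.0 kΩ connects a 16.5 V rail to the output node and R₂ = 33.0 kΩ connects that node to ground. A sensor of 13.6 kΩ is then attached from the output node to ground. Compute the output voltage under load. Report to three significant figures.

The load sits in parallel with R₂: R₂‖R_L = (33.0 × 13.6) / (33.0 + 13.6) = 9.631 kΩ.
V_out = 16.5 × 9.631 / (82.0 + 9.631) = 16.5 × 9.631/91.63 = 1.73 V.

V_out ≈ 1.73 V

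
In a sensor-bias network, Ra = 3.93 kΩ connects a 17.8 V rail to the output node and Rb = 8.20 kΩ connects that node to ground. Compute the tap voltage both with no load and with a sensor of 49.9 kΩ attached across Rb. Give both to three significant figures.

Unloaded: 12.0 V; loaded: 11.4 V

Open-circuit: V = 17.8 × 8.20/(3.93 + 8.20) = 12.0 V.
With the load, Rb becomes Rb‖R_L = 7.043 kΩ, so V = 17.8 × 7.043/10.97 = 11.4 V.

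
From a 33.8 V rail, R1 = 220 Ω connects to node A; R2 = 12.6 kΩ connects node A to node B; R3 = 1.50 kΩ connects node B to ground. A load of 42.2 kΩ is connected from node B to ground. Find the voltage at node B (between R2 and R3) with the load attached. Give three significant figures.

At node B, R3 is in parallel with the load: R3‖R_L = 1449 Ω.
Below node A the resistance is R2 + (R3‖R_L) = 14050 Ω, so V_A = 33.8 × 14050/14270 = 33.28 V.
Then V_B = V_A × (R3‖R_L)/(R2 + R3‖R_L) = 33.28 × 1449/14050 = 3.43 V.

V ≈ 3.43 V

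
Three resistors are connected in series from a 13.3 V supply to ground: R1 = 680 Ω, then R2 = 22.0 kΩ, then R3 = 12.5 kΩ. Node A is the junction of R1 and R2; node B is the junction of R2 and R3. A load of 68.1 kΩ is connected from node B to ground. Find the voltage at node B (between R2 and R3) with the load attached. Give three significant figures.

V ≈ 4.23 V

At node B, R3 is in parallel with the load: R3‖R_L = 10560 Ω.
Below node A the resistance is R2 + (R3‖R_L) = 32560 Ω, so V_A = 13.3 × 32560/33240 = 13.03 V.
Then V_B = V_A × (R3‖R_L)/(R2 + R3‖R_L) = 13.03 × 10560/32560 = 4.23 V.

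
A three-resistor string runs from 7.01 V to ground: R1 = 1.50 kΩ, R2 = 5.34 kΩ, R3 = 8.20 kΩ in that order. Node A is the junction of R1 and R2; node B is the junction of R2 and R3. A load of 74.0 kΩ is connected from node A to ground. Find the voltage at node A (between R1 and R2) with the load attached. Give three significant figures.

Below node A the series string R2+R3 = 13.54 kΩ sits in parallel with the 74.0 kΩ load: 11.45 kΩ.
V_A = 7.01 × 11.45/(1.50 + 11.45) = 6.20 V.

V ≈ 6.20 V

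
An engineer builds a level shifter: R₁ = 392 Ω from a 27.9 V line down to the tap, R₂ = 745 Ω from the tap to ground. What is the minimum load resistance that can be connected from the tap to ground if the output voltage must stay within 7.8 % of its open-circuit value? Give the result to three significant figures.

Output resistance R_th = R₁‖R₂ = (392 × 745)/1137 = 256.9 Ω.
The fractional drop is R_th/(R_th + R_L); requiring this ≤ 0.0780 gives R_L ≥ R_th(1/0.0780 − 1) = 256.9 × 11.82 = 3.04 kΩ.

R_L(min) ≈ 3.04 kΩ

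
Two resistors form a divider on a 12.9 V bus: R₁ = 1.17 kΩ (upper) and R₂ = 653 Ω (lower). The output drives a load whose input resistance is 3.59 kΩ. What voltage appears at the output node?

The load sits in parallel with R₂: R₂‖R_L = (653 × 3590) / (653 + 3590) = 552.5 Ω.
V_out = 12.9 × 552.5 / (1170 + 552.5) = 12.9 × 552.5/1723 = 4.14 V.

V_out ≈ 4.14 V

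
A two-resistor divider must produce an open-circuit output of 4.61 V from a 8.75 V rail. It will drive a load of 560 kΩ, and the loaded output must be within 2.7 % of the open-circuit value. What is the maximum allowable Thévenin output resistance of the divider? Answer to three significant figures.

Loading drop = R_th/(R_th + R_L) ≤ 0.0270, so R_th ≤ R_L · ε/(1−ε) = 560 kΩ × 0.0270/0.9730 = 15.5 kΩ.
(Any R1, R2 with R2/(R1+R2) = 0.527 and R1‖R2 ≤ 15.5 kΩ will meet the spec.)

R_th ≤ 15.5 kΩ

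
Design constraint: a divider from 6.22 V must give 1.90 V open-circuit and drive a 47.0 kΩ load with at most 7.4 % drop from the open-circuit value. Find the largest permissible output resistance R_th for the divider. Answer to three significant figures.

Loading drop = R_th/(R_th + R_L) ≤ 0.0740, so R_th ≤ R_L · ε/(1−ε) = 47.0 kΩ × 0.0740/0.9260 = 3.76 kΩ.

R_th ≤ 3.76 kΩ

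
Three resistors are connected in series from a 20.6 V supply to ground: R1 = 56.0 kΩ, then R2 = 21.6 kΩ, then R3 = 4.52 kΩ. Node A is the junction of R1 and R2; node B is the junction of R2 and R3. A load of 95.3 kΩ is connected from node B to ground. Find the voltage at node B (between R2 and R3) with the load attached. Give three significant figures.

At node B, R3 is in parallel with the load: R3‖R_L = 4.315 kΩ.
Below node A the resistance is R2 + (R3‖R_L) = 25.92 kΩ, so V_A = 20.6 × 25.92/81.92 = 6.517 V.
Then V_B = V_A × (R3‖R_L)/(R2 + R3‖R_L) = 6.517 × 4.315/25.92 = 1.09 V.

V ≈ 1.09 V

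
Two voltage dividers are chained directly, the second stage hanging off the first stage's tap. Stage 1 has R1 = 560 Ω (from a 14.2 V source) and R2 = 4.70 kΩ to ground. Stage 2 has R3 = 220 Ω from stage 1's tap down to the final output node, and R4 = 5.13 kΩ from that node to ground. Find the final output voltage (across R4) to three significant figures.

Stage 2 presents R3+R4 = 5350 Ω as a load on stage 1's tap.
Stage 1's lower leg becomes R2‖(R3+R4) = 2502 Ω, so V_mid = 14.2 × 2502/3062 = 11.60 V.
Stage 2 is itself unloaded: V_out = V_mid × R4/(R3+R4) = 11.60 × 5130/5350 = 11.1 V.

V_out ≈ 11.1 V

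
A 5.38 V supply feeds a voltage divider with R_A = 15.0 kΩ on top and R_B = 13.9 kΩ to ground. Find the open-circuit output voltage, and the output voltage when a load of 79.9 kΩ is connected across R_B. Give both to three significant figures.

Open-circuit: V = 5.38 × 13.9/(15.0 + 13.9) = 2.59 V.
With the load, R_B becomes R_B‖R_L = 11.84 kΩ, so V = 5.38 × 11.84/26.84 = 2.37 V.

Unloaded: 2.59 V; loaded: 2.37 V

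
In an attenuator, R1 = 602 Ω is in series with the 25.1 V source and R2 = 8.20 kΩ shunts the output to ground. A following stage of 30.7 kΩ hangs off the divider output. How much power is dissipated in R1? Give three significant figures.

Total resistance from the source is R1 + (R2‖R_L) = 7073 Ω, so I = 25.1/7073 Ω = 3.548 mA.
P = I²·R1 = (3.548 mA)² × 602 Ω = 7.58 mW.

P ≈ 7.58 mW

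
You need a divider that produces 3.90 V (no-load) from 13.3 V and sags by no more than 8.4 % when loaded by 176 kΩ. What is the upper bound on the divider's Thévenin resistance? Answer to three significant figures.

R_th ≤ 16.1 kΩ

Loading drop = R_th/(R_th + R_L) ≤ 0.0840, so R_th ≤ R_L · ε/(1−ε) = 176 kΩ × 0.0840/0.9160 = 16.1 kΩ.
(Any R1, R2 with R2/(R1+R2) = 0.293 and R1‖R2 ≤ 16.1 kΩ will meet the spec.)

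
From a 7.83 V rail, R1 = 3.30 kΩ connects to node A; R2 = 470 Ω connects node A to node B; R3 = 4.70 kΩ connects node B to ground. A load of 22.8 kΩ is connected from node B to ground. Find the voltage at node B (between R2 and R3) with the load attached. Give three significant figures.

V ≈ 3.98 V

At node B, R3 is in parallel with the load: R3‖R_L = 3897 Ω.
Below node A the resistance is R2 + (R3‖R_L) = 4367 Ω, so V_A = 7.83 × 4367/7667 = 4.460 V.
Then V_B = V_A × (R3‖R_L)/(R2 + R3‖R_L) = 4.460 × 3897/4367 = 3.98 V.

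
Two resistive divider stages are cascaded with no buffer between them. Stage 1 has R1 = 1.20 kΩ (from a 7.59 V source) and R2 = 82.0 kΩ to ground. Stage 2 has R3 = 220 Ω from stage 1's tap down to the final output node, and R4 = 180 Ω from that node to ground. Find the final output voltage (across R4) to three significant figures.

Stage 2 presents R3+R4 = 400.0 Ω as a load on stage 1's tap.
Stage 1's lower leg becomes R2‖(R3+R4) = 398.1 Ω, so V_mid = 7.59 × 398.1/1598 = 1.891 V.
Stage 2 is itself unloaded: V_out = V_mid × R4/(R3+R4) = 1.891 × 180/400.0 = 0.851 V.

V_out ≈ 0.851 V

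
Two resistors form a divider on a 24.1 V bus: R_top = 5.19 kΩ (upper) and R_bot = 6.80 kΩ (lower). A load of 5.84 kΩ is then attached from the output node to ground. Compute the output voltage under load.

V_out ≈ 9.09 V

The load sits in parallel with R_bot: R_bot‖R_L = (6.80 × 5.84) / (6.80 + 5.84) = 3.142 kΩ.
V_out = 24.1 × 3.142 / (5.19 + 3.142) = 24.1 × 3.142/8.332 = 9.09 V.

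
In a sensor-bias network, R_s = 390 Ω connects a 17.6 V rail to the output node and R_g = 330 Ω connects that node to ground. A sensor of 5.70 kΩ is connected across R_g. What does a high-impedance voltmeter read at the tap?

V_out ≈ 7.82 V

The load sits in parallel with R_g: R_g‖R_L = (330 × 5700) / (330 + 5700) = 311.9 Ω.
V_out = 17.6 × 311.9 / (390 + 311.9) = 17.6 × 311.9/701.9 = 7.82 V.
(Unloaded it would have been 8.07 V.)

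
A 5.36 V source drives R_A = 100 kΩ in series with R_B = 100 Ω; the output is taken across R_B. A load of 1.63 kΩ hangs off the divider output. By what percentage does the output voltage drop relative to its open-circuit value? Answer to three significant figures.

The divider's output (Thévenin) resistance is R_A‖R_B = 99.90 Ω.
Fractional drop under load = R_th/(R_th + R_L) = 99.90 / (99.90 + 1630) = 0.05775.
So the output falls by 5.77 %.

5.77 %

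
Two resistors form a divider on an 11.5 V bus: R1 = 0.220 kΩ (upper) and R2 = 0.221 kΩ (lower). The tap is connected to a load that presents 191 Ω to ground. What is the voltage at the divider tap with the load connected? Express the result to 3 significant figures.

The load sits in parallel with R2: R2‖R_L = (221 × 191) / (221 + 191) = 102.5 Ω.
V_out = 11.5 × 102.5 / (220 + 102.5) = 11.5 × 102.5/322.5 = 3.65 V.
(Unloaded it would have been 5.76 V.)

V_out ≈ 3.65 V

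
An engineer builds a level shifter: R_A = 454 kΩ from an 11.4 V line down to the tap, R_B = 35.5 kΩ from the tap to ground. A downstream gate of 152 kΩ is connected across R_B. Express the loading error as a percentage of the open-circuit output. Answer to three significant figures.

The divider's output (Thévenin) resistance is R_A‖R_B = 32.93 kΩ.
Fractional drop under load = R_th/(R_th + R_L) = 32.93 / (32.93 + 152) = 0.1780.
So the output falls by 17.8 %.

17.8 %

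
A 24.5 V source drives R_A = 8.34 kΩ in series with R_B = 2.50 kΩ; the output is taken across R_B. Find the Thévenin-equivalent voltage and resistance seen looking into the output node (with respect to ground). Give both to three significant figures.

V_th is the open-circuit tap voltage: 24.5 × 2.50/(8.34 + 2.50) = 5.65 V.
With the supply zeroed, R_A and R_B appear in parallel from the tap: R_th = R_A‖R_B = (8.34 × 2.50)/10.84 = 1.92 kΩ.

V_th = 5.65 V, R_th = 1.92 kΩ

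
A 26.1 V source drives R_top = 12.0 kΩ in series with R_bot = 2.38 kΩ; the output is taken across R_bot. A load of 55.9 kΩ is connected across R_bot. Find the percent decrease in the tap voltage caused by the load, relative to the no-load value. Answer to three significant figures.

The divider's output (Thévenin) resistance is R_top‖R_bot = 1.986 kΩ.
Fractional drop under load = R_th/(R_th + R_L) = 1.986 / (1.986 + 55.9) = 0.03431.
So the output falls by 3.43 %.

3.43 %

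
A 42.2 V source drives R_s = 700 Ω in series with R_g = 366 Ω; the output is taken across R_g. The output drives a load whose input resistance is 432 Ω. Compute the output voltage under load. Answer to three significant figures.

V_out ≈ 9.31 V

The load sits in parallel with R_g: R_g‖R_L = (366 × 432) / (366 + 432) = 198.1 Ω.
V_out = 42.2 × 198.1 / (700 + 198.1) = 42.2 × 198.1/898.1 = 9.31 V.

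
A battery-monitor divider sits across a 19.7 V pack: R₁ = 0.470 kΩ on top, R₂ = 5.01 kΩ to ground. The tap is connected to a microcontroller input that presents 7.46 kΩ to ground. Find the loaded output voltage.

V_out ≈ 17.0 V

The load sits in parallel with R₂: R₂‖R_L = (5010 × 7460) / (5010 + 7460) = 2997 Ω.
V_out = 19.7 × 2997 / (470 + 2997) = 19.7 × 2997/3467 = 17.0 V.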